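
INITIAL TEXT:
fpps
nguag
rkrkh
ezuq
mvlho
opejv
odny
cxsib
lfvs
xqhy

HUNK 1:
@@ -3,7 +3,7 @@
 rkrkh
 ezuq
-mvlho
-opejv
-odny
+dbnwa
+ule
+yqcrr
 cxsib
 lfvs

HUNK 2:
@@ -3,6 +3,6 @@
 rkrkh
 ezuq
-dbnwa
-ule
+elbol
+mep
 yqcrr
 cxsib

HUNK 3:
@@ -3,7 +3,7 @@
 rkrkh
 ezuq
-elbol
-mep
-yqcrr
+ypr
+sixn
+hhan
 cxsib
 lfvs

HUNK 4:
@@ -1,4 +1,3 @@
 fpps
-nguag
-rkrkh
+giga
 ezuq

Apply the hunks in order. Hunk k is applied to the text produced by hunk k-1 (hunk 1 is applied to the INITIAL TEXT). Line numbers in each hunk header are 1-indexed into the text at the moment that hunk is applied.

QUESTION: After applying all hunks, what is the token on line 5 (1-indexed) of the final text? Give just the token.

Hunk 1: at line 3 remove [mvlho,opejv,odny] add [dbnwa,ule,yqcrr] -> 10 lines: fpps nguag rkrkh ezuq dbnwa ule yqcrr cxsib lfvs xqhy
Hunk 2: at line 3 remove [dbnwa,ule] add [elbol,mep] -> 10 lines: fpps nguag rkrkh ezuq elbol mep yqcrr cxsib lfvs xqhy
Hunk 3: at line 3 remove [elbol,mep,yqcrr] add [ypr,sixn,hhan] -> 10 lines: fpps nguag rkrkh ezuq ypr sixn hhan cxsib lfvs xqhy
Hunk 4: at line 1 remove [nguag,rkrkh] add [giga] -> 9 lines: fpps giga ezuq ypr sixn hhan cxsib lfvs xqhy
Final line 5: sixn

Answer: sixn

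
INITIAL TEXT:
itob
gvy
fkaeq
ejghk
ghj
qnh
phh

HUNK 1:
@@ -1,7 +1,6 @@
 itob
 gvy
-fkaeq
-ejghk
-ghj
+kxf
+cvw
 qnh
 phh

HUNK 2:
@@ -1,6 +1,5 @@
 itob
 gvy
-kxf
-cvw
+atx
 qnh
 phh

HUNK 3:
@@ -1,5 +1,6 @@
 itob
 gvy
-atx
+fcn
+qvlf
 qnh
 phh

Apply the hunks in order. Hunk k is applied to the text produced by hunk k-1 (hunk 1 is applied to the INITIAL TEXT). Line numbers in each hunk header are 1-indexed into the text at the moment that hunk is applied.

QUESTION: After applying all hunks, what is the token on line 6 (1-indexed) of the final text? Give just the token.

Hunk 1: at line 1 remove [fkaeq,ejghk,ghj] add [kxf,cvw] -> 6 lines: itob gvy kxf cvw qnh phh
Hunk 2: at line 1 remove [kxf,cvw] add [atx] -> 5 lines: itob gvy atx qnh phh
Hunk 3: at line 1 remove [atx] add [fcn,qvlf] -> 6 lines: itob gvy fcn qvlf qnh phh
Final line 6: phh

Answer: phh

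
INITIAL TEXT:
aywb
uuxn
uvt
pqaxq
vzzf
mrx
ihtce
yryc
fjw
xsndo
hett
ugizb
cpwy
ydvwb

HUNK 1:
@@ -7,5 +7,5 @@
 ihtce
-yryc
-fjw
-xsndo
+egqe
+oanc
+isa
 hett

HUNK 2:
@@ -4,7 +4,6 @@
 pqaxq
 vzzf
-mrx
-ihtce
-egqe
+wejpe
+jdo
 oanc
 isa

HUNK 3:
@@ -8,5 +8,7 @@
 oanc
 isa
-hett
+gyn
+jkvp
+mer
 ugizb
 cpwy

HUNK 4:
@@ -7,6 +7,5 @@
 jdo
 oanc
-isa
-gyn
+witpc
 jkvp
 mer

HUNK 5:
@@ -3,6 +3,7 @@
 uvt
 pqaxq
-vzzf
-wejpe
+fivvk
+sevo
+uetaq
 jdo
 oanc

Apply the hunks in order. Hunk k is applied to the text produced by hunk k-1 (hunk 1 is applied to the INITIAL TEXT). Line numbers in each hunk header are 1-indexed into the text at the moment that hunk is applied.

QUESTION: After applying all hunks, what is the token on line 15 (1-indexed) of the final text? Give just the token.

Hunk 1: at line 7 remove [yryc,fjw,xsndo] add [egqe,oanc,isa] -> 14 lines: aywb uuxn uvt pqaxq vzzf mrx ihtce egqe oanc isa hett ugizb cpwy ydvwb
Hunk 2: at line 4 remove [mrx,ihtce,egqe] add [wejpe,jdo] -> 13 lines: aywb uuxn uvt pqaxq vzzf wejpe jdo oanc isa hett ugizb cpwy ydvwb
Hunk 3: at line 8 remove [hett] add [gyn,jkvp,mer] -> 15 lines: aywb uuxn uvt pqaxq vzzf wejpe jdo oanc isa gyn jkvp mer ugizb cpwy ydvwb
Hunk 4: at line 7 remove [isa,gyn] add [witpc] -> 14 lines: aywb uuxn uvt pqaxq vzzf wejpe jdo oanc witpc jkvp mer ugizb cpwy ydvwb
Hunk 5: at line 3 remove [vzzf,wejpe] add [fivvk,sevo,uetaq] -> 15 lines: aywb uuxn uvt pqaxq fivvk sevo uetaq jdo oanc witpc jkvp mer ugizb cpwy ydvwb
Final line 15: ydvwb

Answer: ydvwb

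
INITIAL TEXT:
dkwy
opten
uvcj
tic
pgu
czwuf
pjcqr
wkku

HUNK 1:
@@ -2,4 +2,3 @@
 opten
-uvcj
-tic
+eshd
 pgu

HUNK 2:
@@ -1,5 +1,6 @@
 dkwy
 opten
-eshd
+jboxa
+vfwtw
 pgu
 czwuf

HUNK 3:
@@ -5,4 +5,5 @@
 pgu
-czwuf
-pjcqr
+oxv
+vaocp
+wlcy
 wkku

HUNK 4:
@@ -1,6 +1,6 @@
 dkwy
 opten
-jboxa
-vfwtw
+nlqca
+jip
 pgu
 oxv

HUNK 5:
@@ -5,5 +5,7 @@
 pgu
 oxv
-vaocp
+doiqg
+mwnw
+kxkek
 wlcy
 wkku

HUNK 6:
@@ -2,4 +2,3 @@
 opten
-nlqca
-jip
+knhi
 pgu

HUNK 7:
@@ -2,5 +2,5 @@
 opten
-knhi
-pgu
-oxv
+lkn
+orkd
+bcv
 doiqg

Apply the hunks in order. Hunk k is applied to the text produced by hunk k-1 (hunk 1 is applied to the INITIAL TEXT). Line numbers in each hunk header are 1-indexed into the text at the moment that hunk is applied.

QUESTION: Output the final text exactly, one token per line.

Answer: dkwy
opten
lkn
orkd
bcv
doiqg
mwnw
kxkek
wlcy
wkku

Derivation:
Hunk 1: at line 2 remove [uvcj,tic] add [eshd] -> 7 lines: dkwy opten eshd pgu czwuf pjcqr wkku
Hunk 2: at line 1 remove [eshd] add [jboxa,vfwtw] -> 8 lines: dkwy opten jboxa vfwtw pgu czwuf pjcqr wkku
Hunk 3: at line 5 remove [czwuf,pjcqr] add [oxv,vaocp,wlcy] -> 9 lines: dkwy opten jboxa vfwtw pgu oxv vaocp wlcy wkku
Hunk 4: at line 1 remove [jboxa,vfwtw] add [nlqca,jip] -> 9 lines: dkwy opten nlqca jip pgu oxv vaocp wlcy wkku
Hunk 5: at line 5 remove [vaocp] add [doiqg,mwnw,kxkek] -> 11 lines: dkwy opten nlqca jip pgu oxv doiqg mwnw kxkek wlcy wkku
Hunk 6: at line 2 remove [nlqca,jip] add [knhi] -> 10 lines: dkwy opten knhi pgu oxv doiqg mwnw kxkek wlcy wkku
Hunk 7: at line 2 remove [knhi,pgu,oxv] add [lkn,orkd,bcv] -> 10 lines: dkwy opten lkn orkd bcv doiqg mwnw kxkek wlcy wkku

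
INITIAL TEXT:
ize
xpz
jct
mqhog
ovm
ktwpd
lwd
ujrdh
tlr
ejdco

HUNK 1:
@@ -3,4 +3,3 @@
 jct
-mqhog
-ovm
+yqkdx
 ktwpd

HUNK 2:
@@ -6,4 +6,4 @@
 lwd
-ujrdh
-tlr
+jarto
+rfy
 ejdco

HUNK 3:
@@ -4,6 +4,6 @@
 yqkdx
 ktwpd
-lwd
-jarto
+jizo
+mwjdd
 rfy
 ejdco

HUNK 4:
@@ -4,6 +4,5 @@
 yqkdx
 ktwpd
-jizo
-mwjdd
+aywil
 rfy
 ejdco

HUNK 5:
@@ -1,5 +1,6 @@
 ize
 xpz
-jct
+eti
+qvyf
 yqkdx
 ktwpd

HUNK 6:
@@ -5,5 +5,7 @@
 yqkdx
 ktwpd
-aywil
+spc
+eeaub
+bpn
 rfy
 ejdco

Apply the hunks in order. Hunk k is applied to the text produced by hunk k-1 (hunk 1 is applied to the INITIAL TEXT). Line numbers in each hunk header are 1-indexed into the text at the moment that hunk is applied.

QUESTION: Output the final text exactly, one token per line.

Hunk 1: at line 3 remove [mqhog,ovm] add [yqkdx] -> 9 lines: ize xpz jct yqkdx ktwpd lwd ujrdh tlr ejdco
Hunk 2: at line 6 remove [ujrdh,tlr] add [jarto,rfy] -> 9 lines: ize xpz jct yqkdx ktwpd lwd jarto rfy ejdco
Hunk 3: at line 4 remove [lwd,jarto] add [jizo,mwjdd] -> 9 lines: ize xpz jct yqkdx ktwpd jizo mwjdd rfy ejdco
Hunk 4: at line 4 remove [jizo,mwjdd] add [aywil] -> 8 lines: ize xpz jct yqkdx ktwpd aywil rfy ejdco
Hunk 5: at line 1 remove [jct] add [eti,qvyf] -> 9 lines: ize xpz eti qvyf yqkdx ktwpd aywil rfy ejdco
Hunk 6: at line 5 remove [aywil] add [spc,eeaub,bpn] -> 11 lines: ize xpz eti qvyf yqkdx ktwpd spc eeaub bpn rfy ejdco

Answer: ize
xpz
eti
qvyf
yqkdx
ktwpd
spc
eeaub
bpn
rfy
ejdco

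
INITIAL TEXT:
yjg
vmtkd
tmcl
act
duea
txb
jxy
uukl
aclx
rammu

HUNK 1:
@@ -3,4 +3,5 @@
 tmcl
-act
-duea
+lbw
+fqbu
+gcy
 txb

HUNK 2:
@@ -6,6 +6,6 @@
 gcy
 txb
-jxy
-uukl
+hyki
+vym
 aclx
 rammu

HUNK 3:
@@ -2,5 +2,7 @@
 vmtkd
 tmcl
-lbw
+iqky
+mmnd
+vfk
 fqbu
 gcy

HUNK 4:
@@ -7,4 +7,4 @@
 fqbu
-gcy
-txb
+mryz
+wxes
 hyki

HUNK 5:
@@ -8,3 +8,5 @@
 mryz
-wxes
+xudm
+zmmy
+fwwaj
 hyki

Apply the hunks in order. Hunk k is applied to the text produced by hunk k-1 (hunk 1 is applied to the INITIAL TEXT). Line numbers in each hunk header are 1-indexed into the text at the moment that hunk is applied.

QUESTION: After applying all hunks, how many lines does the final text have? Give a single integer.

Hunk 1: at line 3 remove [act,duea] add [lbw,fqbu,gcy] -> 11 lines: yjg vmtkd tmcl lbw fqbu gcy txb jxy uukl aclx rammu
Hunk 2: at line 6 remove [jxy,uukl] add [hyki,vym] -> 11 lines: yjg vmtkd tmcl lbw fqbu gcy txb hyki vym aclx rammu
Hunk 3: at line 2 remove [lbw] add [iqky,mmnd,vfk] -> 13 lines: yjg vmtkd tmcl iqky mmnd vfk fqbu gcy txb hyki vym aclx rammu
Hunk 4: at line 7 remove [gcy,txb] add [mryz,wxes] -> 13 lines: yjg vmtkd tmcl iqky mmnd vfk fqbu mryz wxes hyki vym aclx rammu
Hunk 5: at line 8 remove [wxes] add [xudm,zmmy,fwwaj] -> 15 lines: yjg vmtkd tmcl iqky mmnd vfk fqbu mryz xudm zmmy fwwaj hyki vym aclx rammu
Final line count: 15

Answer: 15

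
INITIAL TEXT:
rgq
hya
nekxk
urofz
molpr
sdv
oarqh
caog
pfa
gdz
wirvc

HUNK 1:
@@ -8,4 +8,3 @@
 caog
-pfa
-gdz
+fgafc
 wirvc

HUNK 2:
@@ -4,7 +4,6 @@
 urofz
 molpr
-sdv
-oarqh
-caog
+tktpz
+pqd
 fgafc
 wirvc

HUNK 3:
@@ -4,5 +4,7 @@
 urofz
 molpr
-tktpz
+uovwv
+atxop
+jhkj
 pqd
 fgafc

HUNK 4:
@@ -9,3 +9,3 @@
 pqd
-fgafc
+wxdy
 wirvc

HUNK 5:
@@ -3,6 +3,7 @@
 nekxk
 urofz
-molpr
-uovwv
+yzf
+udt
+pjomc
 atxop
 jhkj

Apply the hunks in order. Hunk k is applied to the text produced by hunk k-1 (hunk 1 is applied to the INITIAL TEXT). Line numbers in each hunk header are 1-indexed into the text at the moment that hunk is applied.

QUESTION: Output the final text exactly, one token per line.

Hunk 1: at line 8 remove [pfa,gdz] add [fgafc] -> 10 lines: rgq hya nekxk urofz molpr sdv oarqh caog fgafc wirvc
Hunk 2: at line 4 remove [sdv,oarqh,caog] add [tktpz,pqd] -> 9 lines: rgq hya nekxk urofz molpr tktpz pqd fgafc wirvc
Hunk 3: at line 4 remove [tktpz] add [uovwv,atxop,jhkj] -> 11 lines: rgq hya nekxk urofz molpr uovwv atxop jhkj pqd fgafc wirvc
Hunk 4: at line 9 remove [fgafc] add [wxdy] -> 11 lines: rgq hya nekxk urofz molpr uovwv atxop jhkj pqd wxdy wirvc
Hunk 5: at line 3 remove [molpr,uovwv] add [yzf,udt,pjomc] -> 12 lines: rgq hya nekxk urofz yzf udt pjomc atxop jhkj pqd wxdy wirvc

Answer: rgq
hya
nekxk
urofz
yzf
udt
pjomc
atxop
jhkj
pqd
wxdy
wirvc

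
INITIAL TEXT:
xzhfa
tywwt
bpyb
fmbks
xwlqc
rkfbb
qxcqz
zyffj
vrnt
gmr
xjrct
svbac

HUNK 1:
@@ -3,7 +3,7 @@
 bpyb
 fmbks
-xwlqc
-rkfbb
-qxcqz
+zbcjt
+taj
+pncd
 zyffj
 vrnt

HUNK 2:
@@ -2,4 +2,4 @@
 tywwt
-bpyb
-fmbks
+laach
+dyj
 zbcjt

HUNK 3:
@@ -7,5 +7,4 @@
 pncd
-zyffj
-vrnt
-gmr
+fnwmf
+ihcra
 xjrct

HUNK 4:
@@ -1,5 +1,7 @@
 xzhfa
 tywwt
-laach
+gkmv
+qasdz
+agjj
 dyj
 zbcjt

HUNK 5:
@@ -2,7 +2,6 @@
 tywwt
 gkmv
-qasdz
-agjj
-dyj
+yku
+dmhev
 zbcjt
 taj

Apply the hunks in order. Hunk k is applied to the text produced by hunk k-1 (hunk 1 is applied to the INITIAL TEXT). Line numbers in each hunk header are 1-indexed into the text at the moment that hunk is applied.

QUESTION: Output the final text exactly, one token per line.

Answer: xzhfa
tywwt
gkmv
yku
dmhev
zbcjt
taj
pncd
fnwmf
ihcra
xjrct
svbac

Derivation:
Hunk 1: at line 3 remove [xwlqc,rkfbb,qxcqz] add [zbcjt,taj,pncd] -> 12 lines: xzhfa tywwt bpyb fmbks zbcjt taj pncd zyffj vrnt gmr xjrct svbac
Hunk 2: at line 2 remove [bpyb,fmbks] add [laach,dyj] -> 12 lines: xzhfa tywwt laach dyj zbcjt taj pncd zyffj vrnt gmr xjrct svbac
Hunk 3: at line 7 remove [zyffj,vrnt,gmr] add [fnwmf,ihcra] -> 11 lines: xzhfa tywwt laach dyj zbcjt taj pncd fnwmf ihcra xjrct svbac
Hunk 4: at line 1 remove [laach] add [gkmv,qasdz,agjj] -> 13 lines: xzhfa tywwt gkmv qasdz agjj dyj zbcjt taj pncd fnwmf ihcra xjrct svbac
Hunk 5: at line 2 remove [qasdz,agjj,dyj] add [yku,dmhev] -> 12 lines: xzhfa tywwt gkmv yku dmhev zbcjt taj pncd fnwmf ihcra xjrct svbac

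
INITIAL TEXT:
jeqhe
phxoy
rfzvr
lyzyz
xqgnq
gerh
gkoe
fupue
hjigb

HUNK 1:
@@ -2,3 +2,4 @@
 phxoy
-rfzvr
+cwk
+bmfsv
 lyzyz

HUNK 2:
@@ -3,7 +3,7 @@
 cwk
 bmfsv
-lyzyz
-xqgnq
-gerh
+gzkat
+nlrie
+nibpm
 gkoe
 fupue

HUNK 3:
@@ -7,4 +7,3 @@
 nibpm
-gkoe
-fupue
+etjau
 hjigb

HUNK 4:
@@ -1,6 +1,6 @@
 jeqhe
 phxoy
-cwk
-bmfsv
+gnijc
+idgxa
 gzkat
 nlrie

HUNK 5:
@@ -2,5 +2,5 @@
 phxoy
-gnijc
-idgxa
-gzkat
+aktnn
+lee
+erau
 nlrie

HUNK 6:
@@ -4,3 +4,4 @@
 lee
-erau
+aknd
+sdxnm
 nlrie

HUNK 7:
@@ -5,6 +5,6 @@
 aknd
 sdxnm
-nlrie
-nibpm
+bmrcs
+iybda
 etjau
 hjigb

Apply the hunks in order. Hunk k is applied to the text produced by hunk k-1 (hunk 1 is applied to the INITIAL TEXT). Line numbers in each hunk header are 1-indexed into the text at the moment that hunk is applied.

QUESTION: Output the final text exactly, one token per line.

Answer: jeqhe
phxoy
aktnn
lee
aknd
sdxnm
bmrcs
iybda
etjau
hjigb

Derivation:
Hunk 1: at line 2 remove [rfzvr] add [cwk,bmfsv] -> 10 lines: jeqhe phxoy cwk bmfsv lyzyz xqgnq gerh gkoe fupue hjigb
Hunk 2: at line 3 remove [lyzyz,xqgnq,gerh] add [gzkat,nlrie,nibpm] -> 10 lines: jeqhe phxoy cwk bmfsv gzkat nlrie nibpm gkoe fupue hjigb
Hunk 3: at line 7 remove [gkoe,fupue] add [etjau] -> 9 lines: jeqhe phxoy cwk bmfsv gzkat nlrie nibpm etjau hjigb
Hunk 4: at line 1 remove [cwk,bmfsv] add [gnijc,idgxa] -> 9 lines: jeqhe phxoy gnijc idgxa gzkat nlrie nibpm etjau hjigb
Hunk 5: at line 2 remove [gnijc,idgxa,gzkat] add [aktnn,lee,erau] -> 9 lines: jeqhe phxoy aktnn lee erau nlrie nibpm etjau hjigb
Hunk 6: at line 4 remove [erau] add [aknd,sdxnm] -> 10 lines: jeqhe phxoy aktnn lee aknd sdxnm nlrie nibpm etjau hjigb
Hunk 7: at line 5 remove [nlrie,nibpm] add [bmrcs,iybda] -> 10 lines: jeqhe phxoy aktnn lee aknd sdxnm bmrcs iybda etjau hjigb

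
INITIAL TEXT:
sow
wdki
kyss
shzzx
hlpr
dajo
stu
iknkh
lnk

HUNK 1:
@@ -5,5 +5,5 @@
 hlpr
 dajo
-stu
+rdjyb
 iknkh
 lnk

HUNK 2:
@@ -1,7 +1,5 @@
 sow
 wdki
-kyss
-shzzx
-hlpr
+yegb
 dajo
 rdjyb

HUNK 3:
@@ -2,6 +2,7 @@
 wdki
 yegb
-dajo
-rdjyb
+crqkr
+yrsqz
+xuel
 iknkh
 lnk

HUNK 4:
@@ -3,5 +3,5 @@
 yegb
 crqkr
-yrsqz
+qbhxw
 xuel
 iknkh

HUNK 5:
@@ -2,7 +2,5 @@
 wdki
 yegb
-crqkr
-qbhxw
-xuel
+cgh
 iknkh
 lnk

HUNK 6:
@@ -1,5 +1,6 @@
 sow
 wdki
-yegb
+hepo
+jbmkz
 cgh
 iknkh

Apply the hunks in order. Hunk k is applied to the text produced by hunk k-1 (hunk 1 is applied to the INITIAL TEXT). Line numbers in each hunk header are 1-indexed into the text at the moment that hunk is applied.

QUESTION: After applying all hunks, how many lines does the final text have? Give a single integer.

Hunk 1: at line 5 remove [stu] add [rdjyb] -> 9 lines: sow wdki kyss shzzx hlpr dajo rdjyb iknkh lnk
Hunk 2: at line 1 remove [kyss,shzzx,hlpr] add [yegb] -> 7 lines: sow wdki yegb dajo rdjyb iknkh lnk
Hunk 3: at line 2 remove [dajo,rdjyb] add [crqkr,yrsqz,xuel] -> 8 lines: sow wdki yegb crqkr yrsqz xuel iknkh lnk
Hunk 4: at line 3 remove [yrsqz] add [qbhxw] -> 8 lines: sow wdki yegb crqkr qbhxw xuel iknkh lnk
Hunk 5: at line 2 remove [crqkr,qbhxw,xuel] add [cgh] -> 6 lines: sow wdki yegb cgh iknkh lnk
Hunk 6: at line 1 remove [yegb] add [hepo,jbmkz] -> 7 lines: sow wdki hepo jbmkz cgh iknkh lnk
Final line count: 7

Answer: 7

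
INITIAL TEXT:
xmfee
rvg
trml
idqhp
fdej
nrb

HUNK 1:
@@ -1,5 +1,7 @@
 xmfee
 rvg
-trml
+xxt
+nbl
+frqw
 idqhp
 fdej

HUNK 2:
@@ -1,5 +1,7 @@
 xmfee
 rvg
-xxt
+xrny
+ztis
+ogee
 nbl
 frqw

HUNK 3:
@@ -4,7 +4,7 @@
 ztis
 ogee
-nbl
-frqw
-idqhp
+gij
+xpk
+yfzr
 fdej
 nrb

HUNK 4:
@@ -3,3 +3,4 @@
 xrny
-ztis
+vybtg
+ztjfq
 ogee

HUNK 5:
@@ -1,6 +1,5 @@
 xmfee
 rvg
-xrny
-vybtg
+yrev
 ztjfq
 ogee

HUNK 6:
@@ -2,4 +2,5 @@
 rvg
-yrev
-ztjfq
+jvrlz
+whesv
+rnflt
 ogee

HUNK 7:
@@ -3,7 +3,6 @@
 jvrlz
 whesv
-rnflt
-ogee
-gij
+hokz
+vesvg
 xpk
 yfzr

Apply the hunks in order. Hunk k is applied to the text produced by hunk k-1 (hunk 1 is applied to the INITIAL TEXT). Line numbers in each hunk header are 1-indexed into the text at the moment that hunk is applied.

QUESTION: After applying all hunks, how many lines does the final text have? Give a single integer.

Hunk 1: at line 1 remove [trml] add [xxt,nbl,frqw] -> 8 lines: xmfee rvg xxt nbl frqw idqhp fdej nrb
Hunk 2: at line 1 remove [xxt] add [xrny,ztis,ogee] -> 10 lines: xmfee rvg xrny ztis ogee nbl frqw idqhp fdej nrb
Hunk 3: at line 4 remove [nbl,frqw,idqhp] add [gij,xpk,yfzr] -> 10 lines: xmfee rvg xrny ztis ogee gij xpk yfzr fdej nrb
Hunk 4: at line 3 remove [ztis] add [vybtg,ztjfq] -> 11 lines: xmfee rvg xrny vybtg ztjfq ogee gij xpk yfzr fdej nrb
Hunk 5: at line 1 remove [xrny,vybtg] add [yrev] -> 10 lines: xmfee rvg yrev ztjfq ogee gij xpk yfzr fdej nrb
Hunk 6: at line 2 remove [yrev,ztjfq] add [jvrlz,whesv,rnflt] -> 11 lines: xmfee rvg jvrlz whesv rnflt ogee gij xpk yfzr fdej nrb
Hunk 7: at line 3 remove [rnflt,ogee,gij] add [hokz,vesvg] -> 10 lines: xmfee rvg jvrlz whesv hokz vesvg xpk yfzr fdej nrb
Final line count: 10

Answer: 10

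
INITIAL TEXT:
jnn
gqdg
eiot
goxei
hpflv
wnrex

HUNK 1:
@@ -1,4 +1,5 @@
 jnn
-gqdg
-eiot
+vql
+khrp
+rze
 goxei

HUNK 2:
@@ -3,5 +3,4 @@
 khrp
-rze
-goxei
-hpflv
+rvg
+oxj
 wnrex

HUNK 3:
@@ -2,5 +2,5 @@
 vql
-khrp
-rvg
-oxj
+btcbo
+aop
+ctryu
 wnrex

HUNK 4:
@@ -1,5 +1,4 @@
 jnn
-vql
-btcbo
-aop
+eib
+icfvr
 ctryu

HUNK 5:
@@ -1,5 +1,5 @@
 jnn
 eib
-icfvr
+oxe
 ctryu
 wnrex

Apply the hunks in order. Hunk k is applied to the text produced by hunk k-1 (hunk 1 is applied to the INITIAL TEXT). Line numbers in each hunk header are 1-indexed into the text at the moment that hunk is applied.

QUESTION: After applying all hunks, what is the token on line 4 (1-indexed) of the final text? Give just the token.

Answer: ctryu

Derivation:
Hunk 1: at line 1 remove [gqdg,eiot] add [vql,khrp,rze] -> 7 lines: jnn vql khrp rze goxei hpflv wnrex
Hunk 2: at line 3 remove [rze,goxei,hpflv] add [rvg,oxj] -> 6 lines: jnn vql khrp rvg oxj wnrex
Hunk 3: at line 2 remove [khrp,rvg,oxj] add [btcbo,aop,ctryu] -> 6 lines: jnn vql btcbo aop ctryu wnrex
Hunk 4: at line 1 remove [vql,btcbo,aop] add [eib,icfvr] -> 5 lines: jnn eib icfvr ctryu wnrex
Hunk 5: at line 1 remove [icfvr] add [oxe] -> 5 lines: jnn eib oxe ctryu wnrex
Final line 4: ctryu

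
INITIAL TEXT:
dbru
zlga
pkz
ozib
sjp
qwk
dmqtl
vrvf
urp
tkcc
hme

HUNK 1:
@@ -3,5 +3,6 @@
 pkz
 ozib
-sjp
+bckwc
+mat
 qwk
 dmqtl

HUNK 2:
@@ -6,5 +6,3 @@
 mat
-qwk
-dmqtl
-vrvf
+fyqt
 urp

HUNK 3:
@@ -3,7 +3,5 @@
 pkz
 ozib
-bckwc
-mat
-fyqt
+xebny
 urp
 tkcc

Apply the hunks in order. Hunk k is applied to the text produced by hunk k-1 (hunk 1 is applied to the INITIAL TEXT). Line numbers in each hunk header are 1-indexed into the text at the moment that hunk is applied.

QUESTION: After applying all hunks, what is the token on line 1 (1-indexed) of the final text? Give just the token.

Answer: dbru

Derivation:
Hunk 1: at line 3 remove [sjp] add [bckwc,mat] -> 12 lines: dbru zlga pkz ozib bckwc mat qwk dmqtl vrvf urp tkcc hme
Hunk 2: at line 6 remove [qwk,dmqtl,vrvf] add [fyqt] -> 10 lines: dbru zlga pkz ozib bckwc mat fyqt urp tkcc hme
Hunk 3: at line 3 remove [bckwc,mat,fyqt] add [xebny] -> 8 lines: dbru zlga pkz ozib xebny urp tkcc hme
Final line 1: dbru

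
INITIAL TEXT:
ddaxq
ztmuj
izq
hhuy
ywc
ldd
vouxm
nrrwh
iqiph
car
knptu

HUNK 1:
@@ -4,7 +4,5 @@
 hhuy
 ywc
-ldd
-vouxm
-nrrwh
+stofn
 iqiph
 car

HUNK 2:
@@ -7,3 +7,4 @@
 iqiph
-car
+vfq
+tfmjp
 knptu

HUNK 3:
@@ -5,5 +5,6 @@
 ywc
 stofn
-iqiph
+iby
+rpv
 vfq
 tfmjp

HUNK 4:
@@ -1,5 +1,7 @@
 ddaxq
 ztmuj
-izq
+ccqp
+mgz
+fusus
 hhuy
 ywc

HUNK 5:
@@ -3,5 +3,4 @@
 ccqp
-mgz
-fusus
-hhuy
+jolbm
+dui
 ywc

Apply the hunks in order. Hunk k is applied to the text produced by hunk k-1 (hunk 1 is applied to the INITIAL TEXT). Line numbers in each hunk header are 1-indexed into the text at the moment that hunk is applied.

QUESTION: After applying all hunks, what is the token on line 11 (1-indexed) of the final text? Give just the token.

Hunk 1: at line 4 remove [ldd,vouxm,nrrwh] add [stofn] -> 9 lines: ddaxq ztmuj izq hhuy ywc stofn iqiph car knptu
Hunk 2: at line 7 remove [car] add [vfq,tfmjp] -> 10 lines: ddaxq ztmuj izq hhuy ywc stofn iqiph vfq tfmjp knptu
Hunk 3: at line 5 remove [iqiph] add [iby,rpv] -> 11 lines: ddaxq ztmuj izq hhuy ywc stofn iby rpv vfq tfmjp knptu
Hunk 4: at line 1 remove [izq] add [ccqp,mgz,fusus] -> 13 lines: ddaxq ztmuj ccqp mgz fusus hhuy ywc stofn iby rpv vfq tfmjp knptu
Hunk 5: at line 3 remove [mgz,fusus,hhuy] add [jolbm,dui] -> 12 lines: ddaxq ztmuj ccqp jolbm dui ywc stofn iby rpv vfq tfmjp knptu
Final line 11: tfmjp

Answer: tfmjp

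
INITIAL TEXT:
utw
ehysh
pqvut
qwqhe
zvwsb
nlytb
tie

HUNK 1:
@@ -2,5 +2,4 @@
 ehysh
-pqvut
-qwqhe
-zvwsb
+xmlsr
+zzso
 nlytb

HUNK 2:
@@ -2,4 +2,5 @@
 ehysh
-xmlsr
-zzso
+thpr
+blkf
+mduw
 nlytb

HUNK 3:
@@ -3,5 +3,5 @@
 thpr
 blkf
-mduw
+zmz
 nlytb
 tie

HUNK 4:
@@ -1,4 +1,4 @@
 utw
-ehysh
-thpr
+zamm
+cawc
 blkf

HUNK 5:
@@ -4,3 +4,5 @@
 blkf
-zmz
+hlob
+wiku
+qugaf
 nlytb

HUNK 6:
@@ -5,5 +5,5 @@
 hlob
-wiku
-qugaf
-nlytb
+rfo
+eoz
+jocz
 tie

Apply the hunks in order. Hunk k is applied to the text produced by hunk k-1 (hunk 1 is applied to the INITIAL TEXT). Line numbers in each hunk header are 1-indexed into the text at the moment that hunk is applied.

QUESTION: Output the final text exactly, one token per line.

Hunk 1: at line 2 remove [pqvut,qwqhe,zvwsb] add [xmlsr,zzso] -> 6 lines: utw ehysh xmlsr zzso nlytb tie
Hunk 2: at line 2 remove [xmlsr,zzso] add [thpr,blkf,mduw] -> 7 lines: utw ehysh thpr blkf mduw nlytb tie
Hunk 3: at line 3 remove [mduw] add [zmz] -> 7 lines: utw ehysh thpr blkf zmz nlytb tie
Hunk 4: at line 1 remove [ehysh,thpr] add [zamm,cawc] -> 7 lines: utw zamm cawc blkf zmz nlytb tie
Hunk 5: at line 4 remove [zmz] add [hlob,wiku,qugaf] -> 9 lines: utw zamm cawc blkf hlob wiku qugaf nlytb tie
Hunk 6: at line 5 remove [wiku,qugaf,nlytb] add [rfo,eoz,jocz] -> 9 lines: utw zamm cawc blkf hlob rfo eoz jocz tie

Answer: utw
zamm
cawc
blkf
hlob
rfo
eoz
jocz
tie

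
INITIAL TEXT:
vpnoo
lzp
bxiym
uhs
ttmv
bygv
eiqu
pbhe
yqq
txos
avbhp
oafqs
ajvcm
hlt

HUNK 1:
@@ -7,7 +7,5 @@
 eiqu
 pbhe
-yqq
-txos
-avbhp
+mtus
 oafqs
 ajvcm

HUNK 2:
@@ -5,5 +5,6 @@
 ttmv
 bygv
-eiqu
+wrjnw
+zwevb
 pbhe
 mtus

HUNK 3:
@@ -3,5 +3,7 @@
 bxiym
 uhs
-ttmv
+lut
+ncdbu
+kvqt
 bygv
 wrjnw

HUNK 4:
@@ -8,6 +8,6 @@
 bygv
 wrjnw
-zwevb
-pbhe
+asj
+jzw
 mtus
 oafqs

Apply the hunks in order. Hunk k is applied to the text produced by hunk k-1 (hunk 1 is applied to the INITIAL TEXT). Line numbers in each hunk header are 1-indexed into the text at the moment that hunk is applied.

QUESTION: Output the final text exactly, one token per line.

Hunk 1: at line 7 remove [yqq,txos,avbhp] add [mtus] -> 12 lines: vpnoo lzp bxiym uhs ttmv bygv eiqu pbhe mtus oafqs ajvcm hlt
Hunk 2: at line 5 remove [eiqu] add [wrjnw,zwevb] -> 13 lines: vpnoo lzp bxiym uhs ttmv bygv wrjnw zwevb pbhe mtus oafqs ajvcm hlt
Hunk 3: at line 3 remove [ttmv] add [lut,ncdbu,kvqt] -> 15 lines: vpnoo lzp bxiym uhs lut ncdbu kvqt bygv wrjnw zwevb pbhe mtus oafqs ajvcm hlt
Hunk 4: at line 8 remove [zwevb,pbhe] add [asj,jzw] -> 15 lines: vpnoo lzp bxiym uhs lut ncdbu kvqt bygv wrjnw asj jzw mtus oafqs ajvcm hlt

Answer: vpnoo
lzp
bxiym
uhs
lut
ncdbu
kvqt
bygv
wrjnw
asj
jzw
mtus
oafqs
ajvcm
hlt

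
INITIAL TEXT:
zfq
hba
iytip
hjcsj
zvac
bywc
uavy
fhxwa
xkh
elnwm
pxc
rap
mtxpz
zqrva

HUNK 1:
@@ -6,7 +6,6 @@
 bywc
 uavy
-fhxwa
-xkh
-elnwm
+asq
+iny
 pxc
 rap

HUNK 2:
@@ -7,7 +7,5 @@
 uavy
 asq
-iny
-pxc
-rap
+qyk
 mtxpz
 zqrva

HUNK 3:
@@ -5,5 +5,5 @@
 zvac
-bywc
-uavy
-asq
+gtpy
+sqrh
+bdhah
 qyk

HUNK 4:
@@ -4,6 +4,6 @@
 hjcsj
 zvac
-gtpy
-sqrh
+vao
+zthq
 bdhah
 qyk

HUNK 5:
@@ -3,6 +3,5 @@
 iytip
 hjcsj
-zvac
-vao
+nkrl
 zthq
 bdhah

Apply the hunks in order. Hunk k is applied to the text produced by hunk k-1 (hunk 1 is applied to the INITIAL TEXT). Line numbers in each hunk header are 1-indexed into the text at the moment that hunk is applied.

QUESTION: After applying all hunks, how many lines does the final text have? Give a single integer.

Answer: 10

Derivation:
Hunk 1: at line 6 remove [fhxwa,xkh,elnwm] add [asq,iny] -> 13 lines: zfq hba iytip hjcsj zvac bywc uavy asq iny pxc rap mtxpz zqrva
Hunk 2: at line 7 remove [iny,pxc,rap] add [qyk] -> 11 lines: zfq hba iytip hjcsj zvac bywc uavy asq qyk mtxpz zqrva
Hunk 3: at line 5 remove [bywc,uavy,asq] add [gtpy,sqrh,bdhah] -> 11 lines: zfq hba iytip hjcsj zvac gtpy sqrh bdhah qyk mtxpz zqrva
Hunk 4: at line 4 remove [gtpy,sqrh] add [vao,zthq] -> 11 lines: zfq hba iytip hjcsj zvac vao zthq bdhah qyk mtxpz zqrva
Hunk 5: at line 3 remove [zvac,vao] add [nkrl] -> 10 lines: zfq hba iytip hjcsj nkrl zthq bdhah qyk mtxpz zqrva
Final line count: 10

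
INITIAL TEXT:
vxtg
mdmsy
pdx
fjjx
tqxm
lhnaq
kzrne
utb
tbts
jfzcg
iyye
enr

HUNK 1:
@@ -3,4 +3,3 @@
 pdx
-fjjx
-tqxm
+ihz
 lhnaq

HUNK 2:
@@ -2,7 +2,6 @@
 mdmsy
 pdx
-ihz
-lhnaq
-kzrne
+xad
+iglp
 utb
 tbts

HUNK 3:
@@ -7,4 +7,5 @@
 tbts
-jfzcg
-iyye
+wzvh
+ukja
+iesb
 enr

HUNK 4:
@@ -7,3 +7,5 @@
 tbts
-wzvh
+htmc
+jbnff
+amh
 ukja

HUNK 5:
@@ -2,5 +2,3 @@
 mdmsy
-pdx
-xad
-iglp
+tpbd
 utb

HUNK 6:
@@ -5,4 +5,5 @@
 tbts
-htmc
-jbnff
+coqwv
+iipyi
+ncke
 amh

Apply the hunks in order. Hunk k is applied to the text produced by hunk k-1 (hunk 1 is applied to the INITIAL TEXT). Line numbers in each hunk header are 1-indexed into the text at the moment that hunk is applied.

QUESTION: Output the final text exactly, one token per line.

Answer: vxtg
mdmsy
tpbd
utb
tbts
coqwv
iipyi
ncke
amh
ukja
iesb
enr

Derivation:
Hunk 1: at line 3 remove [fjjx,tqxm] add [ihz] -> 11 lines: vxtg mdmsy pdx ihz lhnaq kzrne utb tbts jfzcg iyye enr
Hunk 2: at line 2 remove [ihz,lhnaq,kzrne] add [xad,iglp] -> 10 lines: vxtg mdmsy pdx xad iglp utb tbts jfzcg iyye enr
Hunk 3: at line 7 remove [jfzcg,iyye] add [wzvh,ukja,iesb] -> 11 lines: vxtg mdmsy pdx xad iglp utb tbts wzvh ukja iesb enr
Hunk 4: at line 7 remove [wzvh] add [htmc,jbnff,amh] -> 13 lines: vxtg mdmsy pdx xad iglp utb tbts htmc jbnff amh ukja iesb enr
Hunk 5: at line 2 remove [pdx,xad,iglp] add [tpbd] -> 11 lines: vxtg mdmsy tpbd utb tbts htmc jbnff amh ukja iesb enr
Hunk 6: at line 5 remove [htmc,jbnff] add [coqwv,iipyi,ncke] -> 12 lines: vxtg mdmsy tpbd utb tbts coqwv iipyi ncke amh ukja iesb enr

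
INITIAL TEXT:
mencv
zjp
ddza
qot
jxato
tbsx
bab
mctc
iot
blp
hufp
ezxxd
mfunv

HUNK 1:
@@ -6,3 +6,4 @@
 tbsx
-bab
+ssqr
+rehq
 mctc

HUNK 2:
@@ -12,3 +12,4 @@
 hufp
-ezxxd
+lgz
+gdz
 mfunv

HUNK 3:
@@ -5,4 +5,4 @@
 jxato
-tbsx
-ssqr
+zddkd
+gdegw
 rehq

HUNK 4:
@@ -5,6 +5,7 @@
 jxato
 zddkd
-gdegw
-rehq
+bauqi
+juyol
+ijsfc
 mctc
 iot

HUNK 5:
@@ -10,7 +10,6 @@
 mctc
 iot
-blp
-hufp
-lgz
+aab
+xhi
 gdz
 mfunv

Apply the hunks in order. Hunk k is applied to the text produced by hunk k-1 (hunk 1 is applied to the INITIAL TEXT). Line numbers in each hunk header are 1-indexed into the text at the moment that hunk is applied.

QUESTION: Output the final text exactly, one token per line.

Hunk 1: at line 6 remove [bab] add [ssqr,rehq] -> 14 lines: mencv zjp ddza qot jxato tbsx ssqr rehq mctc iot blp hufp ezxxd mfunv
Hunk 2: at line 12 remove [ezxxd] add [lgz,gdz] -> 15 lines: mencv zjp ddza qot jxato tbsx ssqr rehq mctc iot blp hufp lgz gdz mfunv
Hunk 3: at line 5 remove [tbsx,ssqr] add [zddkd,gdegw] -> 15 lines: mencv zjp ddza qot jxato zddkd gdegw rehq mctc iot blp hufp lgz gdz mfunv
Hunk 4: at line 5 remove [gdegw,rehq] add [bauqi,juyol,ijsfc] -> 16 lines: mencv zjp ddza qot jxato zddkd bauqi juyol ijsfc mctc iot blp hufp lgz gdz mfunv
Hunk 5: at line 10 remove [blp,hufp,lgz] add [aab,xhi] -> 15 lines: mencv zjp ddza qot jxato zddkd bauqi juyol ijsfc mctc iot aab xhi gdz mfunv

Answer: mencv
zjp
ddza
qot
jxato
zddkd
bauqi
juyol
ijsfc
mctc
iot
aab
xhi
gdz
mfunv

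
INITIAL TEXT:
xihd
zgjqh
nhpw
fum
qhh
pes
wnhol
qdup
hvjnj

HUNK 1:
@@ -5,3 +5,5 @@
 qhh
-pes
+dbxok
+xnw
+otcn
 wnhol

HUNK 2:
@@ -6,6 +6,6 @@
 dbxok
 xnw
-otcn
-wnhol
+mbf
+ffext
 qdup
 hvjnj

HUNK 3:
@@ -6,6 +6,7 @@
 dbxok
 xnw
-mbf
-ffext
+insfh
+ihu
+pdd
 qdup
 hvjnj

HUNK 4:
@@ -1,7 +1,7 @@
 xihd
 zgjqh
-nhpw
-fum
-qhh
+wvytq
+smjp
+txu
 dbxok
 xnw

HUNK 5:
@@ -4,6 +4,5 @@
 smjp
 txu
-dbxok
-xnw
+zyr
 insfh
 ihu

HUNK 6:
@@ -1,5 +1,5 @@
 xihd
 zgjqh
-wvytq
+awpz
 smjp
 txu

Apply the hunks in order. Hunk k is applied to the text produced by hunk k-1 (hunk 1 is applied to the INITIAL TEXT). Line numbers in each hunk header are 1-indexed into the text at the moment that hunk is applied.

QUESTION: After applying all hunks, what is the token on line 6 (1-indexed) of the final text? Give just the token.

Hunk 1: at line 5 remove [pes] add [dbxok,xnw,otcn] -> 11 lines: xihd zgjqh nhpw fum qhh dbxok xnw otcn wnhol qdup hvjnj
Hunk 2: at line 6 remove [otcn,wnhol] add [mbf,ffext] -> 11 lines: xihd zgjqh nhpw fum qhh dbxok xnw mbf ffext qdup hvjnj
Hunk 3: at line 6 remove [mbf,ffext] add [insfh,ihu,pdd] -> 12 lines: xihd zgjqh nhpw fum qhh dbxok xnw insfh ihu pdd qdup hvjnj
Hunk 4: at line 1 remove [nhpw,fum,qhh] add [wvytq,smjp,txu] -> 12 lines: xihd zgjqh wvytq smjp txu dbxok xnw insfh ihu pdd qdup hvjnj
Hunk 5: at line 4 remove [dbxok,xnw] add [zyr] -> 11 lines: xihd zgjqh wvytq smjp txu zyr insfh ihu pdd qdup hvjnj
Hunk 6: at line 1 remove [wvytq] add [awpz] -> 11 lines: xihd zgjqh awpz smjp txu zyr insfh ihu pdd qdup hvjnj
Final line 6: zyr

Answer: zyr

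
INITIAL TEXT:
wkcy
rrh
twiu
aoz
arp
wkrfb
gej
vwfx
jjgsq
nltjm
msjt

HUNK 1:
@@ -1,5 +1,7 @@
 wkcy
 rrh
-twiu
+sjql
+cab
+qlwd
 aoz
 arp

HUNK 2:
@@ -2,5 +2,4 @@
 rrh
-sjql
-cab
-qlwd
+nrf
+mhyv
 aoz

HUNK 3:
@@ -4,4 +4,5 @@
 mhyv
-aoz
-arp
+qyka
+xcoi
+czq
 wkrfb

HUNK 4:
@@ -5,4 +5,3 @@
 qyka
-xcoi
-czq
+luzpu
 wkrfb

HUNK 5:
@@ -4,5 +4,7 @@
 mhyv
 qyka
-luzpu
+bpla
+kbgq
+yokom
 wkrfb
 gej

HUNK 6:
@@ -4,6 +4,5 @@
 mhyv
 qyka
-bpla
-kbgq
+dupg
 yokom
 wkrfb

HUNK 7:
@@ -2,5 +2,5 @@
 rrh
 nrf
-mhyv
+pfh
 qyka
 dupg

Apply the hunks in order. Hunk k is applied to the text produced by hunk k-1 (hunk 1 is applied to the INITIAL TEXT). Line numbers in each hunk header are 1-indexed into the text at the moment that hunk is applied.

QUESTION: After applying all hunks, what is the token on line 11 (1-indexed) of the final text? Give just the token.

Hunk 1: at line 1 remove [twiu] add [sjql,cab,qlwd] -> 13 lines: wkcy rrh sjql cab qlwd aoz arp wkrfb gej vwfx jjgsq nltjm msjt
Hunk 2: at line 2 remove [sjql,cab,qlwd] add [nrf,mhyv] -> 12 lines: wkcy rrh nrf mhyv aoz arp wkrfb gej vwfx jjgsq nltjm msjt
Hunk 3: at line 4 remove [aoz,arp] add [qyka,xcoi,czq] -> 13 lines: wkcy rrh nrf mhyv qyka xcoi czq wkrfb gej vwfx jjgsq nltjm msjt
Hunk 4: at line 5 remove [xcoi,czq] add [luzpu] -> 12 lines: wkcy rrh nrf mhyv qyka luzpu wkrfb gej vwfx jjgsq nltjm msjt
Hunk 5: at line 4 remove [luzpu] add [bpla,kbgq,yokom] -> 14 lines: wkcy rrh nrf mhyv qyka bpla kbgq yokom wkrfb gej vwfx jjgsq nltjm msjt
Hunk 6: at line 4 remove [bpla,kbgq] add [dupg] -> 13 lines: wkcy rrh nrf mhyv qyka dupg yokom wkrfb gej vwfx jjgsq nltjm msjt
Hunk 7: at line 2 remove [mhyv] add [pfh] -> 13 lines: wkcy rrh nrf pfh qyka dupg yokom wkrfb gej vwfx jjgsq nltjm msjt
Final line 11: jjgsq

Answer: jjgsq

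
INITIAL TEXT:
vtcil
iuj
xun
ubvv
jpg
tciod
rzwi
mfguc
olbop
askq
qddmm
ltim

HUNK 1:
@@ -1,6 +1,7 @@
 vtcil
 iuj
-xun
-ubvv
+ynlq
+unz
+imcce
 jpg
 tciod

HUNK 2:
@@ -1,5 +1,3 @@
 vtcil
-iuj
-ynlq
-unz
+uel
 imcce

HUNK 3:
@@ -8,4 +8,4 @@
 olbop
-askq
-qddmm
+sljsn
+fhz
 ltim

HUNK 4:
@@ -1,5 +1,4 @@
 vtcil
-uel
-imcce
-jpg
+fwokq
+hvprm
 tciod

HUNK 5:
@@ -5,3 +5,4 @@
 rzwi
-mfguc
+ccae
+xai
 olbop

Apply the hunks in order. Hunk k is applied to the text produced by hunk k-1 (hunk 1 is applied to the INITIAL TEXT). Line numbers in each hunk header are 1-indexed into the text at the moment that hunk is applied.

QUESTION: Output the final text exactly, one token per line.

Answer: vtcil
fwokq
hvprm
tciod
rzwi
ccae
xai
olbop
sljsn
fhz
ltim

Derivation:
Hunk 1: at line 1 remove [xun,ubvv] add [ynlq,unz,imcce] -> 13 lines: vtcil iuj ynlq unz imcce jpg tciod rzwi mfguc olbop askq qddmm ltim
Hunk 2: at line 1 remove [iuj,ynlq,unz] add [uel] -> 11 lines: vtcil uel imcce jpg tciod rzwi mfguc olbop askq qddmm ltim
Hunk 3: at line 8 remove [askq,qddmm] add [sljsn,fhz] -> 11 lines: vtcil uel imcce jpg tciod rzwi mfguc olbop sljsn fhz ltim
Hunk 4: at line 1 remove [uel,imcce,jpg] add [fwokq,hvprm] -> 10 lines: vtcil fwokq hvprm tciod rzwi mfguc olbop sljsn fhz ltim
Hunk 5: at line 5 remove [mfguc] add [ccae,xai] -> 11 lines: vtcil fwokq hvprm tciod rzwi ccae xai olbop sljsn fhz ltim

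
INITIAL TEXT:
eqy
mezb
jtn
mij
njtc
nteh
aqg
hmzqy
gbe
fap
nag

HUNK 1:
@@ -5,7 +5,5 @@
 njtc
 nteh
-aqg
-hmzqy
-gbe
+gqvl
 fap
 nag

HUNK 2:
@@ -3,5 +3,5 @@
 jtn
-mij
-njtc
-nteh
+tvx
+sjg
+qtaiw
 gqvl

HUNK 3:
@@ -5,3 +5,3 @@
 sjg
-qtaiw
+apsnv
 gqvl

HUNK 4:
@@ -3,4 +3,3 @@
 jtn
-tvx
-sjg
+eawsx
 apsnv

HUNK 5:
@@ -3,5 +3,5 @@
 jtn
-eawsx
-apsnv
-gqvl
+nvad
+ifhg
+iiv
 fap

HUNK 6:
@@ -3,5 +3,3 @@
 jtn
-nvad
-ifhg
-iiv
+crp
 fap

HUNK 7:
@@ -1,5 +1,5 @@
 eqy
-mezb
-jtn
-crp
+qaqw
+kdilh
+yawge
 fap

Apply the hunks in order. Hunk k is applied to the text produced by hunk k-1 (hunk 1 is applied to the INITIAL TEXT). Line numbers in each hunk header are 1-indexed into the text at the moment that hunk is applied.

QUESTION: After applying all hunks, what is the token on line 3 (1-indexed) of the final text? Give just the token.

Answer: kdilh

Derivation:
Hunk 1: at line 5 remove [aqg,hmzqy,gbe] add [gqvl] -> 9 lines: eqy mezb jtn mij njtc nteh gqvl fap nag
Hunk 2: at line 3 remove [mij,njtc,nteh] add [tvx,sjg,qtaiw] -> 9 lines: eqy mezb jtn tvx sjg qtaiw gqvl fap nag
Hunk 3: at line 5 remove [qtaiw] add [apsnv] -> 9 lines: eqy mezb jtn tvx sjg apsnv gqvl fap nag
Hunk 4: at line 3 remove [tvx,sjg] add [eawsx] -> 8 lines: eqy mezb jtn eawsx apsnv gqvl fap nag
Hunk 5: at line 3 remove [eawsx,apsnv,gqvl] add [nvad,ifhg,iiv] -> 8 lines: eqy mezb jtn nvad ifhg iiv fap nag
Hunk 6: at line 3 remove [nvad,ifhg,iiv] add [crp] -> 6 lines: eqy mezb jtn crp fap nag
Hunk 7: at line 1 remove [mezb,jtn,crp] add [qaqw,kdilh,yawge] -> 6 lines: eqy qaqw kdilh yawge fap nag
Final line 3: kdilh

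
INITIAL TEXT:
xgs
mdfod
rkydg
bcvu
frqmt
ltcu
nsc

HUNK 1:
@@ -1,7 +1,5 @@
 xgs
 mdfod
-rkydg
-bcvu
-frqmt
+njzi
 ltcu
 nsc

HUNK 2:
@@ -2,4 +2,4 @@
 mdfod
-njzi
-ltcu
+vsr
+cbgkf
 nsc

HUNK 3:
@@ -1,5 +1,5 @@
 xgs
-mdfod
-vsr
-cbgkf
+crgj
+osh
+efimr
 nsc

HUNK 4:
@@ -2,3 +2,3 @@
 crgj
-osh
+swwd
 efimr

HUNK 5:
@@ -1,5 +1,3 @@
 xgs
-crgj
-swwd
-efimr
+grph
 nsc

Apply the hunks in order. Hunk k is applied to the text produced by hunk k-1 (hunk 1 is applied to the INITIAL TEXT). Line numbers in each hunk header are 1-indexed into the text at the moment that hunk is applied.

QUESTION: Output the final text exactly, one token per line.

Hunk 1: at line 1 remove [rkydg,bcvu,frqmt] add [njzi] -> 5 lines: xgs mdfod njzi ltcu nsc
Hunk 2: at line 2 remove [njzi,ltcu] add [vsr,cbgkf] -> 5 lines: xgs mdfod vsr cbgkf nsc
Hunk 3: at line 1 remove [mdfod,vsr,cbgkf] add [crgj,osh,efimr] -> 5 lines: xgs crgj osh efimr nsc
Hunk 4: at line 2 remove [osh] add [swwd] -> 5 lines: xgs crgj swwd efimr nsc
Hunk 5: at line 1 remove [crgj,swwd,efimr] add [grph] -> 3 lines: xgs grph nsc

Answer: xgs
grph
nsc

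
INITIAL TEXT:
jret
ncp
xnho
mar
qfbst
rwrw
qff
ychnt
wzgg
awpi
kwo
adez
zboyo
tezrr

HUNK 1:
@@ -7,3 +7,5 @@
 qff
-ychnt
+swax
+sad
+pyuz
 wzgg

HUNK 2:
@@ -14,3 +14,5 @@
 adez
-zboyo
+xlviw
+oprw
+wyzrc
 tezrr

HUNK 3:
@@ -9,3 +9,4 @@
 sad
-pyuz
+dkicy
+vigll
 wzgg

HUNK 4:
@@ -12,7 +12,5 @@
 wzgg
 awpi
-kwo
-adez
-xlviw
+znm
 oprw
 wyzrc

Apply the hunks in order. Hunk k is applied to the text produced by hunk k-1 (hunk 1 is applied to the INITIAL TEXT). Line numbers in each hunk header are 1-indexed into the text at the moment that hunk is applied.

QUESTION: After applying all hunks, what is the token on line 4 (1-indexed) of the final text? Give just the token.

Answer: mar

Derivation:
Hunk 1: at line 7 remove [ychnt] add [swax,sad,pyuz] -> 16 lines: jret ncp xnho mar qfbst rwrw qff swax sad pyuz wzgg awpi kwo adez zboyo tezrr
Hunk 2: at line 14 remove [zboyo] add [xlviw,oprw,wyzrc] -> 18 lines: jret ncp xnho mar qfbst rwrw qff swax sad pyuz wzgg awpi kwo adez xlviw oprw wyzrc tezrr
Hunk 3: at line 9 remove [pyuz] add [dkicy,vigll] -> 19 lines: jret ncp xnho mar qfbst rwrw qff swax sad dkicy vigll wzgg awpi kwo adez xlviw oprw wyzrc tezrr
Hunk 4: at line 12 remove [kwo,adez,xlviw] add [znm] -> 17 lines: jret ncp xnho mar qfbst rwrw qff swax sad dkicy vigll wzgg awpi znm oprw wyzrc tezrr
Final line 4: mar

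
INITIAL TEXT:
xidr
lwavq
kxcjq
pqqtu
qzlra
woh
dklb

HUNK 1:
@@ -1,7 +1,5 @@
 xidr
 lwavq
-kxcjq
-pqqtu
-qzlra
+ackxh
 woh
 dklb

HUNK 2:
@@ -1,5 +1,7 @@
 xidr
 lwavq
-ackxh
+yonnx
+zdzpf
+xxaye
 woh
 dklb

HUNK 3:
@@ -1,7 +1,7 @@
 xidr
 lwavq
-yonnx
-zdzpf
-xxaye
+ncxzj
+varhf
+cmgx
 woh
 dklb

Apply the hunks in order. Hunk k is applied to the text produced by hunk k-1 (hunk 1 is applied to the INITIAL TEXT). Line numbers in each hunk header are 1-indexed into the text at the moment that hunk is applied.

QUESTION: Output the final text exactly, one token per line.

Answer: xidr
lwavq
ncxzj
varhf
cmgx
woh
dklb

Derivation:
Hunk 1: at line 1 remove [kxcjq,pqqtu,qzlra] add [ackxh] -> 5 lines: xidr lwavq ackxh woh dklb
Hunk 2: at line 1 remove [ackxh] add [yonnx,zdzpf,xxaye] -> 7 lines: xidr lwavq yonnx zdzpf xxaye woh dklb
Hunk 3: at line 1 remove [yonnx,zdzpf,xxaye] add [ncxzj,varhf,cmgx] -> 7 lines: xidr lwavq ncxzj varhf cmgx woh dklb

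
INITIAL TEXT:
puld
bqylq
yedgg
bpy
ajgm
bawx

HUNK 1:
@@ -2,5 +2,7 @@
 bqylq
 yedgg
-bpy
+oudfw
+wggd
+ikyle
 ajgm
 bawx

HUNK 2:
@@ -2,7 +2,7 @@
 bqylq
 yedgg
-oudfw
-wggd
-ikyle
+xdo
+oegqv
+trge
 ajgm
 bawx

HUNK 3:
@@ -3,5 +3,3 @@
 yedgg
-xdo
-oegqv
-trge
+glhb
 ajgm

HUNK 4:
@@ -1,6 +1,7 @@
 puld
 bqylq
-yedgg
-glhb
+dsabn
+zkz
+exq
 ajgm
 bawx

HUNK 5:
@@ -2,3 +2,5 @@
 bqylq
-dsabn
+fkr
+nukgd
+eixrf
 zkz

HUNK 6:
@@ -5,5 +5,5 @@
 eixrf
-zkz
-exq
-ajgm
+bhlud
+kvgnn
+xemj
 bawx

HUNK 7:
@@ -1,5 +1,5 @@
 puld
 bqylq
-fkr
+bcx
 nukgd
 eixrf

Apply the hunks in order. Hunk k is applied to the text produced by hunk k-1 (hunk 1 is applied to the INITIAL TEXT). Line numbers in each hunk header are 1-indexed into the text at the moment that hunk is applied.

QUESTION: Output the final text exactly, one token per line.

Hunk 1: at line 2 remove [bpy] add [oudfw,wggd,ikyle] -> 8 lines: puld bqylq yedgg oudfw wggd ikyle ajgm bawx
Hunk 2: at line 2 remove [oudfw,wggd,ikyle] add [xdo,oegqv,trge] -> 8 lines: puld bqylq yedgg xdo oegqv trge ajgm bawx
Hunk 3: at line 3 remove [xdo,oegqv,trge] add [glhb] -> 6 lines: puld bqylq yedgg glhb ajgm bawx
Hunk 4: at line 1 remove [yedgg,glhb] add [dsabn,zkz,exq] -> 7 lines: puld bqylq dsabn zkz exq ajgm bawx
Hunk 5: at line 2 remove [dsabn] add [fkr,nukgd,eixrf] -> 9 lines: puld bqylq fkr nukgd eixrf zkz exq ajgm bawx
Hunk 6: at line 5 remove [zkz,exq,ajgm] add [bhlud,kvgnn,xemj] -> 9 lines: puld bqylq fkr nukgd eixrf bhlud kvgnn xemj bawx
Hunk 7: at line 1 remove [fkr] add [bcx] -> 9 lines: puld bqylq bcx nukgd eixrf bhlud kvgnn xemj bawx

Answer: puld
bqylq
bcx
nukgd
eixrf
bhlud
kvgnn
xemj
bawx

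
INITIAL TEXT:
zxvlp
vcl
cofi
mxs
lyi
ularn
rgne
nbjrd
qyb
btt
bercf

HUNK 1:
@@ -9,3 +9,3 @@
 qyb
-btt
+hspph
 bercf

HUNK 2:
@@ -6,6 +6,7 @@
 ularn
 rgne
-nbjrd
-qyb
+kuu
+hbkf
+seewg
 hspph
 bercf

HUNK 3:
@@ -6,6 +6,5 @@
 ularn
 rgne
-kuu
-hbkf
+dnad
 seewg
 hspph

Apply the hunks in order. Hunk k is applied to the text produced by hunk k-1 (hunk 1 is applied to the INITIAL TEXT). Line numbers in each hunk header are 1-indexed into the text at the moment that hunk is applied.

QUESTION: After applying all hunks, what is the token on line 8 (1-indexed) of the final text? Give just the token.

Hunk 1: at line 9 remove [btt] add [hspph] -> 11 lines: zxvlp vcl cofi mxs lyi ularn rgne nbjrd qyb hspph bercf
Hunk 2: at line 6 remove [nbjrd,qyb] add [kuu,hbkf,seewg] -> 12 lines: zxvlp vcl cofi mxs lyi ularn rgne kuu hbkf seewg hspph bercf
Hunk 3: at line 6 remove [kuu,hbkf] add [dnad] -> 11 lines: zxvlp vcl cofi mxs lyi ularn rgne dnad seewg hspph bercf
Final line 8: dnad

Answer: dnad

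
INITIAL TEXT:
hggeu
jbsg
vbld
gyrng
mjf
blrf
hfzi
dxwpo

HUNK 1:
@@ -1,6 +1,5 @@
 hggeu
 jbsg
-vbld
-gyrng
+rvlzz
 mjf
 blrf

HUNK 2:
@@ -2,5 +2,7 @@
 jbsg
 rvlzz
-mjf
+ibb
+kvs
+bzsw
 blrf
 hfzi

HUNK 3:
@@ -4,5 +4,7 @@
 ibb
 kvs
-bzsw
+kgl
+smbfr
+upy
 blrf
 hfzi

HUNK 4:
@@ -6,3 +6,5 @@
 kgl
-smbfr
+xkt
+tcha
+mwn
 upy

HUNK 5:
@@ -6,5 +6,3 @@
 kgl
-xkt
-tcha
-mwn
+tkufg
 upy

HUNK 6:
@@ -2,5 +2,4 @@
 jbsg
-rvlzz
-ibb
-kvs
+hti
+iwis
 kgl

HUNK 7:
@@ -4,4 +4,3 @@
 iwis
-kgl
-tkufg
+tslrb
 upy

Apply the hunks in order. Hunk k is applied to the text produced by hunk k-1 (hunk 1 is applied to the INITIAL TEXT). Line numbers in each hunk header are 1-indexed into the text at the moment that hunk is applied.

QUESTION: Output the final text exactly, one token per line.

Answer: hggeu
jbsg
hti
iwis
tslrb
upy
blrf
hfzi
dxwpo

Derivation:
Hunk 1: at line 1 remove [vbld,gyrng] add [rvlzz] -> 7 lines: hggeu jbsg rvlzz mjf blrf hfzi dxwpo
Hunk 2: at line 2 remove [mjf] add [ibb,kvs,bzsw] -> 9 lines: hggeu jbsg rvlzz ibb kvs bzsw blrf hfzi dxwpo
Hunk 3: at line 4 remove [bzsw] add [kgl,smbfr,upy] -> 11 lines: hggeu jbsg rvlzz ibb kvs kgl smbfr upy blrf hfzi dxwpo
Hunk 4: at line 6 remove [smbfr] add [xkt,tcha,mwn] -> 13 lines: hggeu jbsg rvlzz ibb kvs kgl xkt tcha mwn upy blrf hfzi dxwpo
Hunk 5: at line 6 remove [xkt,tcha,mwn] add [tkufg] -> 11 lines: hggeu jbsg rvlzz ibb kvs kgl tkufg upy blrf hfzi dxwpo
Hunk 6: at line 2 remove [rvlzz,ibb,kvs] add [hti,iwis] -> 10 lines: hggeu jbsg hti iwis kgl tkufg upy blrf hfzi dxwpo
Hunk 7: at line 4 remove [kgl,tkufg] add [tslrb] -> 9 lines: hggeu jbsg hti iwis tslrb upy blrf hfzi dxwpo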